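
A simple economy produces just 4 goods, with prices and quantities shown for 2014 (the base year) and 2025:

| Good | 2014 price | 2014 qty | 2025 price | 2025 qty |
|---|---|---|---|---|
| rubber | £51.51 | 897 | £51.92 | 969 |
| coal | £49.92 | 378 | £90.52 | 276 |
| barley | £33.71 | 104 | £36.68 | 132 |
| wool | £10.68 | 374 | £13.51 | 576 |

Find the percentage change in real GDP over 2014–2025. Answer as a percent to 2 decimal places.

2.37%

Real GDP 2014 = Nominal GDP 2014 = 51.51·897 + 49.92·378 + 33.71·104 + 10.68·374 = 72574.39.
Real GDP 2025 (at 2014 prices) = 51.51·969 + 49.92·276 + 33.71·132 + 10.68·576 = 74292.51.
Real growth = 74292.51/72574.39 − 1 = 0.0237.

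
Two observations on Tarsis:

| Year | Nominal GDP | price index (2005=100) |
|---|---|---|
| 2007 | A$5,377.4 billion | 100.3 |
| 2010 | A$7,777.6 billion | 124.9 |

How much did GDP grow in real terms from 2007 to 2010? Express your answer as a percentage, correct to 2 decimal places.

Deflate each year: 2007 → 5377.4/1.003 = 5361.32; 2010 → 7777.6/1.249 = 6227.06.
So real GDP changed by 6227.06/5361.32 − 1 = 0.1615, i.e. 16.15%.

16.15%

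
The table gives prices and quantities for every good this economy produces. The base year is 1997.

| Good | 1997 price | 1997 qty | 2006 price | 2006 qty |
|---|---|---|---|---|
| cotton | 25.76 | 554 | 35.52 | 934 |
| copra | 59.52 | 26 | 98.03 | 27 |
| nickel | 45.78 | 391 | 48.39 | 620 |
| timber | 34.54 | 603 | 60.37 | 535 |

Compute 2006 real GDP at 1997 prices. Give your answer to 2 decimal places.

Real GDP 2006 = Σ (p_1997 × q_2006) = 25.76·934 + 59.52·27 + 45.78·620 + 34.54·535 = 72529.38.

72529.38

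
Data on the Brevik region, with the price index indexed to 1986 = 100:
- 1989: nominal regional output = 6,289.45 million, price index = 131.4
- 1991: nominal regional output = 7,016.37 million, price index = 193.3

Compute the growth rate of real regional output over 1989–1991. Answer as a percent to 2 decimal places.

Deflate each year: 1989 → 6289.45/1.314 = 4786.49; 1991 → 7016.37/1.933 = 3629.78.
So real regional output changed by 3629.78/4786.49 − 1 = -0.2417, i.e. -24.17%.

-24.17%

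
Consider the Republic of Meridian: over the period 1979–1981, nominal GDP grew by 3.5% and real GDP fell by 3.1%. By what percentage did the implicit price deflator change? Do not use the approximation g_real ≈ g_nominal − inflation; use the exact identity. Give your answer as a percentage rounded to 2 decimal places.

6.81%

(1 + g_nom) = (1 + g_real)(1 + π), so π = 1.0350 / 0.9690 − 1 = 0.06811.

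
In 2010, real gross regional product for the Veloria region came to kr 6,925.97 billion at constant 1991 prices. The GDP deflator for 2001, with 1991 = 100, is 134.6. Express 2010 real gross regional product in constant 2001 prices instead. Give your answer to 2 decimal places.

Real gross regional product in 2001 prices = Real gross regional product in 1991 prices × (P_2001/P_1991) = 6925.97 × 1.346 = 9322.36.

kr 9,322.36 billion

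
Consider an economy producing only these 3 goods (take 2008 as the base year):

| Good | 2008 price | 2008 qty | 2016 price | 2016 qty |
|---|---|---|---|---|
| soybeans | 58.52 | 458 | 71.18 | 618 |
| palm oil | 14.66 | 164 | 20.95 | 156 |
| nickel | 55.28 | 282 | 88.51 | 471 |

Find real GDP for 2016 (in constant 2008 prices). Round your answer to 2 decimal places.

Real GDP 2016 = Σ (p_2008 × q_2016) = 58.52·618 + 14.66·156 + 55.28·471 = 64489.20.

64489.20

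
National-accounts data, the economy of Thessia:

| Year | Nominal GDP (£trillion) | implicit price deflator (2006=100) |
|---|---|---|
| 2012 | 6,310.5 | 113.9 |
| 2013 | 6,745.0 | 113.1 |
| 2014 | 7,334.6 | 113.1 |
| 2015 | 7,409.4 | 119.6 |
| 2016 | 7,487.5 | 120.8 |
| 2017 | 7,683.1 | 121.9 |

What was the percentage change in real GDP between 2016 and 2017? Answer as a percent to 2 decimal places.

Real GDP 2016 = 7487.5/1.208 = 6198.26.
Real GDP 2017 = 7683.1/1.219 = 6302.79.
Change = 6302.79/6198.26 − 1 = 0.0169.

1.69%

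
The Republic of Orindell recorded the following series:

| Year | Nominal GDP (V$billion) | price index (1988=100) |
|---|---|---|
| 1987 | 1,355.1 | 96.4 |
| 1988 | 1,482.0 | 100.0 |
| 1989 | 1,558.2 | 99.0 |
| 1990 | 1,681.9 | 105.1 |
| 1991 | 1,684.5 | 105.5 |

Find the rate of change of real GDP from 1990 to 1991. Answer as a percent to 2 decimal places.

-0.23%

Real GDP 1990 = 1681.9/1.051 = 1600.29.
Real GDP 1991 = 1684.5/1.055 = 1596.68.
Change = 1596.68/1600.29 − 1 = -0.0023.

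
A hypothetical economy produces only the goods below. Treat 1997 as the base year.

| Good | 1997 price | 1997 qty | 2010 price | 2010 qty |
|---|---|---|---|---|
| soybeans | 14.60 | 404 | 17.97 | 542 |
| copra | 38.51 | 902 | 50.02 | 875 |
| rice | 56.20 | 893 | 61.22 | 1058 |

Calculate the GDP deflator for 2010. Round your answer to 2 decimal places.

117.03

Nominal GDP 2010 = 17.97·542 + 50.02·875 + 61.22·1058 = 118278.00.
Real GDP 2010 (at 1997 prices) = 14.60·542 + 38.51·875 + 56.20·1058 = 101069.05.
Deflator = Nominal/Real × 100 = 118278.00/101069.05 × 100 = 117.027.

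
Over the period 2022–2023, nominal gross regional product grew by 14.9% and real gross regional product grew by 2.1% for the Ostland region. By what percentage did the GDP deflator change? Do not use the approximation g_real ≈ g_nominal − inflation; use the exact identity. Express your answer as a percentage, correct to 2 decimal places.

(1 + g_nom) = (1 + g_real)(1 + π), so π = 1.1490 / 1.0210 − 1 = 0.12537.

12.54%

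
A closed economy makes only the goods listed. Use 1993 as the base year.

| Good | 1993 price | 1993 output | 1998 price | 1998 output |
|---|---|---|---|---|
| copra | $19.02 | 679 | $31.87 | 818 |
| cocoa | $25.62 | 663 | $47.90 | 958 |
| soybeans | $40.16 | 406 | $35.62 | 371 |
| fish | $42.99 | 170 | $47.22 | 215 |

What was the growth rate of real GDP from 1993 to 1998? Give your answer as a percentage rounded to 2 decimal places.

Real GDP 1993 = Nominal GDP 1993 = 19.02·679 + 25.62·663 + 40.16·406 + 42.99·170 = 53513.90.
Real GDP 1998 (at 1993 prices) = 19.02·818 + 25.62·958 + 40.16·371 + 42.99·215 = 64244.53.
Real growth = 64244.53/53513.90 − 1 = 0.2005.

20.05%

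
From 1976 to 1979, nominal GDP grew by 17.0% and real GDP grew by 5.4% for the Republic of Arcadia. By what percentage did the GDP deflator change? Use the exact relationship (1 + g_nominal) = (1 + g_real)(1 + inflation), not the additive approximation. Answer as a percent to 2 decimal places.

(1 + g_nom) = (1 + g_real)(1 + π), so π = 1.1700 / 1.0540 − 1 = 0.11006.

11.01%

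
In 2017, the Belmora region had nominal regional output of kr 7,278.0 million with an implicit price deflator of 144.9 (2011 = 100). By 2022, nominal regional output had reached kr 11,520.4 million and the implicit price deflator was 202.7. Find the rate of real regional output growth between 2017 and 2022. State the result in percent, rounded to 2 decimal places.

13.15%

Real regional output 2017 = 7278.0 / 1.449 = 5022.77.
Real regional output 2022 = 11520.4 / 2.027 = 5683.47.
Real growth = 5683.47 / 5022.77 − 1 = 0.1315.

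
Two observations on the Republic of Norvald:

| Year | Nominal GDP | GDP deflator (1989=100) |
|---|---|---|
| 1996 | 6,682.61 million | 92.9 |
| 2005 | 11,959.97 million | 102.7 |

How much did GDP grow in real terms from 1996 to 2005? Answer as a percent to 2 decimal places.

61.89%

Real GDP 1996 = 6682.61 / 0.929 = 7193.34.
Real GDP 2005 = 11959.97 / 1.027 = 11645.54.
Real growth = 11645.54 / 7193.34 − 1 = 0.6189.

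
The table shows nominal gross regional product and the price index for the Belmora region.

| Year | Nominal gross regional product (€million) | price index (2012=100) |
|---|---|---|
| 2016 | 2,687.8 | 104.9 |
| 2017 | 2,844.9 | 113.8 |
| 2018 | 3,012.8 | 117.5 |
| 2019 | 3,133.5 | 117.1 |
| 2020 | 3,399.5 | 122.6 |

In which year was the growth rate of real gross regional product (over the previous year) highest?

2017: real = 2844.9/1.138 = 2499.91; growth vs 2016 (2562.25) = -2.43%.
2018: real = 3012.8/1.175 = 2564.09; growth vs 2017 (2499.91) = 2.57%.
2019: real = 3133.5/1.171 = 2675.92; growth vs 2018 (2564.09) = 4.36%.
2020: real = 3399.5/1.226 = 2772.84; growth vs 2019 (2675.92) = 3.62%.

2019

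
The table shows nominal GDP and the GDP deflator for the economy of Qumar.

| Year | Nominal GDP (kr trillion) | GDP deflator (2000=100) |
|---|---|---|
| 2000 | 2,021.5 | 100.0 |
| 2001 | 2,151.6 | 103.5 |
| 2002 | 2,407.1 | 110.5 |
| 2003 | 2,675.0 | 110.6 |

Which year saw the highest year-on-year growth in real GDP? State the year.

2003

2001: real = 2151.6/1.035 = 2078.84; growth vs 2000 (2021.50) = 2.84%.
2002: real = 2407.1/1.105 = 2178.37; growth vs 2001 (2078.84) = 4.79%.
2003: real = 2675.0/1.106 = 2418.63; growth vs 2002 (2178.37) = 11.03%.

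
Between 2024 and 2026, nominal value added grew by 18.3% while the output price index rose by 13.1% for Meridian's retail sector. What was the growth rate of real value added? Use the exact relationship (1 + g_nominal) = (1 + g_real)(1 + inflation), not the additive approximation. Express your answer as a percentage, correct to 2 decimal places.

(1 + g_nom) = (1 + g_real)(1 + π), so g_real = 1.1830 / 1.1310 − 1 = 0.04598.

4.60%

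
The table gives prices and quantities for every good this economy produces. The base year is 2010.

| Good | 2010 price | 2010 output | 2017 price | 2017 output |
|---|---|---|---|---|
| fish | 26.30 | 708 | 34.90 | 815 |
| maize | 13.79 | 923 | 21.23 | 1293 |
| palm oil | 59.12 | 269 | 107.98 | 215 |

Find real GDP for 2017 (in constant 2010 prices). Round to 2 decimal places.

Real GDP 2017 = Σ (p_2010 × q_2017) = 26.30·815 + 13.79·1293 + 59.12·215 = 51975.77.

51975.77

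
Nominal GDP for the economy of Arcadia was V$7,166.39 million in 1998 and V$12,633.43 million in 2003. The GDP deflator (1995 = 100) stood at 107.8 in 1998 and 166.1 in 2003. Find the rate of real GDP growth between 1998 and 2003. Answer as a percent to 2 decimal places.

Deflate each year: 1998 → 7166.39/1.078 = 6647.86; 2003 → 12633.43/1.661 = 7605.92.
So real GDP changed by 7605.92/6647.86 − 1 = 0.1441, i.e. 14.41%.

14.41%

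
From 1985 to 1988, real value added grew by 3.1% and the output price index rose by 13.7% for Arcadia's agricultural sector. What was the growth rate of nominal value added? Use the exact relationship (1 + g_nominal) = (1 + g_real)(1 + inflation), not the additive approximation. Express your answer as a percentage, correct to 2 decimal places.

(1 + g_nom) = (1 + g_real)(1 + π) = 1.0310 × 1.1370 = 1.17225.

17.22%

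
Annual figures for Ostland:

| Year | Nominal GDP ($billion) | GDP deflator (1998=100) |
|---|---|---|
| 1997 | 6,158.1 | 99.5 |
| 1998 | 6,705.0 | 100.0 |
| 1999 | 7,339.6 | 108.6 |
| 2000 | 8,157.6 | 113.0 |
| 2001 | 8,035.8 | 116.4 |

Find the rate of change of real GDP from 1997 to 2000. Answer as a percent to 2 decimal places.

16.64%

Real GDP 1997 = 6158.1/0.995 = 6189.05.
Real GDP 2000 = 8157.6/1.130 = 7219.12.
Change = 7219.12/6189.05 − 1 = 0.1664.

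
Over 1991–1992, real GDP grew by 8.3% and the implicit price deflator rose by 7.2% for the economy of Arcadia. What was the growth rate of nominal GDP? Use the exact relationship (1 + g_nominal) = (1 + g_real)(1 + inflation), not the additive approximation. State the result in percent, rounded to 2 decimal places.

16.10%

(1 + g_nom) = (1 + g_real)(1 + π) = 1.0830 × 1.0720 = 1.16098.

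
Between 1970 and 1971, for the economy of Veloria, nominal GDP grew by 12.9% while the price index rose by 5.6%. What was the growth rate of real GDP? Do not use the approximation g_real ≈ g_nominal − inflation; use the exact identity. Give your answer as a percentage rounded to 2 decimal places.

(1 + g_nom) = (1 + g_real)(1 + π), so g_real = 1.1290 / 1.0560 − 1 = 0.06913.

6.91%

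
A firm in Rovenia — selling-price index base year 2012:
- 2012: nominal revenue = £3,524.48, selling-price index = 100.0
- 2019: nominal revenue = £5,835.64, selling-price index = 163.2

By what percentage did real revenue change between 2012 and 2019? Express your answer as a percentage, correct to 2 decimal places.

1.45%

Deflate each year: 2012 → 3524.48/1.000 = 3524.48; 2019 → 5835.64/1.632 = 3575.76.
So real revenue changed by 3575.76/3524.48 − 1 = 0.0145, i.e. 1.45%.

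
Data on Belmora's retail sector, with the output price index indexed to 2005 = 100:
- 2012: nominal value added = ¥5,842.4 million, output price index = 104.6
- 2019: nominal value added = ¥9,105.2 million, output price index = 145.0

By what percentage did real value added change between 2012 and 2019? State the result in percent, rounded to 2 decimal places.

12.42%

Deflate each year: 2012 → 5842.4/1.046 = 5585.47; 2019 → 9105.2/1.450 = 6279.45.
So real value added changed by 6279.45/5585.47 − 1 = 0.1242, i.e. 12.42%.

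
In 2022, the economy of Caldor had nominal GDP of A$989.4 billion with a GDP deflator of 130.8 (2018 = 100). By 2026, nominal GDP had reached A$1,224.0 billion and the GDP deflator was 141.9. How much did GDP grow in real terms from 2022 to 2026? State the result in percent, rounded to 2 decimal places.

Deflate each year: 2022 → 989.4/1.308 = 756.42; 2026 → 1224.0/1.419 = 862.58.
So real GDP changed by 862.58/756.42 − 1 = 0.1403, i.e. 14.03%.

14.03%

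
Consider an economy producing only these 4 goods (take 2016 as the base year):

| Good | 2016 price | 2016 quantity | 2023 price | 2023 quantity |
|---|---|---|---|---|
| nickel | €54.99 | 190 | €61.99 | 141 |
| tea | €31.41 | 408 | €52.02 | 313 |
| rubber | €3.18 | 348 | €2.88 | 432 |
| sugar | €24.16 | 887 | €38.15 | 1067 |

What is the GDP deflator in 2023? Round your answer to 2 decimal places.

149.70

Nominal GDP 2023 = 61.99·141 + 52.02·313 + 2.88·432 + 38.15·1067 = 66973.06.
Real GDP 2023 (at 2016 prices) = 54.99·141 + 31.41·313 + 3.18·432 + 24.16·1067 = 44737.40.
Deflator = Nominal/Real × 100 = 66973.06/44737.40 × 100 = 149.703.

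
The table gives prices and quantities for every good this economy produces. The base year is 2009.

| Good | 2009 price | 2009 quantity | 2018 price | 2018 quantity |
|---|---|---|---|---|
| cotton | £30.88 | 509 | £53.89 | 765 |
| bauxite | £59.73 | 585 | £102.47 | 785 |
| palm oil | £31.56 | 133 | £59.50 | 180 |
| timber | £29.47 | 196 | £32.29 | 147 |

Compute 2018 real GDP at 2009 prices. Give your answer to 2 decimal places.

Real GDP 2018 = Σ (p_2009 × q_2018) = 30.88·765 + 59.73·785 + 31.56·180 + 29.47·147 = 80524.14.

£80524.14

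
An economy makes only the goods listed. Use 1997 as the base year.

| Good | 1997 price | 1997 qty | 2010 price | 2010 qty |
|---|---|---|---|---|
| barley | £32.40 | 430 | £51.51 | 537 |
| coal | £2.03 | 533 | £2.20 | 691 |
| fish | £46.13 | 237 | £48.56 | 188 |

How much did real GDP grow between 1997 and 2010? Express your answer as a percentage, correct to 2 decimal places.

5.89%

Real GDP 1997 = Nominal GDP 1997 = 32.40·430 + 2.03·533 + 46.13·237 = 25946.80.
Real GDP 2010 (at 1997 prices) = 32.40·537 + 2.03·691 + 46.13·188 = 27473.97.
Real growth = 27473.97/25946.80 − 1 = 0.0589.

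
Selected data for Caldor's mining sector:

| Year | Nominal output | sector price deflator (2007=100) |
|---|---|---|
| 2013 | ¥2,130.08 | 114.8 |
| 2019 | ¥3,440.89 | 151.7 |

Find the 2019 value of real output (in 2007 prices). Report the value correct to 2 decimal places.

Real output = Nominal / (sector price deflator/100) = 3440.89 / 1.517 = 2268.22.

¥2,268.22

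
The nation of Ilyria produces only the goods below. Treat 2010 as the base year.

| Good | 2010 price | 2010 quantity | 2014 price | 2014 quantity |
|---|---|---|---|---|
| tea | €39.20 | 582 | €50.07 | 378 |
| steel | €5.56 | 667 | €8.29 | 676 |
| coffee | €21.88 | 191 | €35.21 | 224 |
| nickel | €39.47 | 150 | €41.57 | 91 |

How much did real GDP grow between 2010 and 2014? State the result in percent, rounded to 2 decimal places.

-26.09%

Real GDP 2010 = Nominal GDP 2010 = 39.20·582 + 5.56·667 + 21.88·191 + 39.47·150 = 36622.50.
Real GDP 2014 (at 2010 prices) = 39.20·378 + 5.56·676 + 21.88·224 + 39.47·91 = 27069.05.
Real growth = 27069.05/36622.50 − 1 = -0.2609.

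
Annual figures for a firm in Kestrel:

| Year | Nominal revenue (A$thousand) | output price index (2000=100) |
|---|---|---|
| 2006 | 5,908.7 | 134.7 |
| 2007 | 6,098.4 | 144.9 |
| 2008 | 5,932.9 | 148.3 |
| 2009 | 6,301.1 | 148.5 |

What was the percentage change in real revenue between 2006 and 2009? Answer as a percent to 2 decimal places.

Real revenue 2006 = 5908.7/1.347 = 4386.56.
Real revenue 2009 = 6301.1/1.485 = 4243.16.
Change = 4243.16/4386.56 − 1 = -0.0327.

-3.27%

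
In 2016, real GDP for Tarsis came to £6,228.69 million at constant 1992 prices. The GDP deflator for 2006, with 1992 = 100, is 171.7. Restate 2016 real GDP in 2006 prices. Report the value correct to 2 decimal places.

£10,694.66 million

Real GDP in 2006 prices = Real GDP in 1992 prices × (P_2006/P_1992) = 6228.69 × 1.717 = 10694.66.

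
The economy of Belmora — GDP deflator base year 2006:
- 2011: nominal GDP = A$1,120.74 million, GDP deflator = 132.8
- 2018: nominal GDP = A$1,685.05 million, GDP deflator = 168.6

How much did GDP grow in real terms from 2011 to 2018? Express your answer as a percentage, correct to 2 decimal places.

18.43%

Real GDP 2011 = 1120.74 / 1.328 = 843.93.
Real GDP 2018 = 1685.05 / 1.686 = 999.44.
Real growth = 999.44 / 843.93 − 1 = 0.1843.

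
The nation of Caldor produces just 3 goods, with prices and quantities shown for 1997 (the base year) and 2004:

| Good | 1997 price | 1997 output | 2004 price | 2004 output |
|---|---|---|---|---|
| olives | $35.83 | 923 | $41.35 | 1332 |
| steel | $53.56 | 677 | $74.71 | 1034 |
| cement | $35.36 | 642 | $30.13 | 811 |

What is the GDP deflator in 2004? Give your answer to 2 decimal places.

Nominal GDP 2004 = 41.35·1332 + 74.71·1034 + 30.13·811 = 156763.77.
Real GDP 2004 (at 1997 prices) = 35.83·1332 + 53.56·1034 + 35.36·811 = 131783.56.
Deflator = Nominal/Real × 100 = 156763.77/131783.56 × 100 = 118.955.

118.96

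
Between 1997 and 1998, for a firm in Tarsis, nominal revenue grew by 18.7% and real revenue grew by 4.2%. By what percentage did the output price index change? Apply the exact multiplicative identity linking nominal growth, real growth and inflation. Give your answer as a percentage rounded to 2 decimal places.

(1 + g_nom) = (1 + g_real)(1 + π), so π = 1.1870 / 1.0420 − 1 = 0.13916.

13.92%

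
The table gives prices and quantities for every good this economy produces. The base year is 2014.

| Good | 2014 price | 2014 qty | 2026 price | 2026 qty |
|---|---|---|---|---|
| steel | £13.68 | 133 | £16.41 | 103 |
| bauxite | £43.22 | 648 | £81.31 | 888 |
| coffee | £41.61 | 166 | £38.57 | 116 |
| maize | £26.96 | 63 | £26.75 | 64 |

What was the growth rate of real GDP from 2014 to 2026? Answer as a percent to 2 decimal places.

Real GDP 2014 = Nominal GDP 2014 = 13.68·133 + 43.22·648 + 41.61·166 + 26.96·63 = 38431.74.
Real GDP 2026 (at 2014 prices) = 13.68·103 + 43.22·888 + 41.61·116 + 26.96·64 = 46340.60.
Real growth = 46340.60/38431.74 − 1 = 0.2058.

20.58%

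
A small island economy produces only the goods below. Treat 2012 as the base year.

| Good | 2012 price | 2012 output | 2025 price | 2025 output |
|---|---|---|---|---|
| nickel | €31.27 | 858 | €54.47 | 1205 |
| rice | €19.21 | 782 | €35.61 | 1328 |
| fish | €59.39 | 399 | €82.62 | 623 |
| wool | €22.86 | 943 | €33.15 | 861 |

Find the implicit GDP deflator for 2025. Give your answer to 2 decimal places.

160.95

Nominal GDP 2025 = 54.47·1205 + 35.61·1328 + 82.62·623 + 33.15·861 = 192940.84.
Real GDP 2025 (at 2012 prices) = 31.27·1205 + 19.21·1328 + 59.39·623 + 22.86·861 = 119873.66.
Deflator = Nominal/Real × 100 = 192940.84/119873.66 × 100 = 160.953.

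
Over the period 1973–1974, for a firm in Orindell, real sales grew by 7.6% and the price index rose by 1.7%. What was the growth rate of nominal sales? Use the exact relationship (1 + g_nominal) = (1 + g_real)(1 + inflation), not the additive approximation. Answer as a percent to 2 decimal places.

(1 + g_nom) = (1 + g_real)(1 + π) = 1.0760 × 1.0170 = 1.09429.

9.43%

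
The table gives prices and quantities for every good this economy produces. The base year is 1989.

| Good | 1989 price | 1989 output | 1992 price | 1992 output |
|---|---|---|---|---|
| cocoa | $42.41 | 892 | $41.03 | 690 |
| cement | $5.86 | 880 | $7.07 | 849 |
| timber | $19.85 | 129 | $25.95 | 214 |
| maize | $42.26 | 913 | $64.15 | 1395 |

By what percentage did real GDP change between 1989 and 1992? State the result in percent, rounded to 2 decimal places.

15.82%

Real GDP 1989 = Nominal GDP 1989 = 42.41·892 + 5.86·880 + 19.85·129 + 42.26·913 = 84130.55.
Real GDP 1992 (at 1989 prices) = 42.41·690 + 5.86·849 + 19.85·214 + 42.26·1395 = 97438.64.
Real growth = 97438.64/84130.55 − 1 = 0.1582.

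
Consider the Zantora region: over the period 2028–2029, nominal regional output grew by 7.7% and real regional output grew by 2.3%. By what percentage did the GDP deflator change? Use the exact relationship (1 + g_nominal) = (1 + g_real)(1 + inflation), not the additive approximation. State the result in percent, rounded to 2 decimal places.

5.28%

(1 + g_nom) = (1 + g_real)(1 + π), so π = 1.0770 / 1.0230 − 1 = 0.05279.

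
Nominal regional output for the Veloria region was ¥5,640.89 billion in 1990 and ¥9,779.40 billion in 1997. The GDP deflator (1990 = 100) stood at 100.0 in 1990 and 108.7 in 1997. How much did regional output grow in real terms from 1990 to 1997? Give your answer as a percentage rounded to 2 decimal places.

59.49%

Real regional output 1990 = 5640.89 / 1.000 = 5640.89.
Real regional output 1997 = 9779.40 / 1.087 = 8996.69.
Real growth = 8996.69 / 5640.89 − 1 = 0.5949.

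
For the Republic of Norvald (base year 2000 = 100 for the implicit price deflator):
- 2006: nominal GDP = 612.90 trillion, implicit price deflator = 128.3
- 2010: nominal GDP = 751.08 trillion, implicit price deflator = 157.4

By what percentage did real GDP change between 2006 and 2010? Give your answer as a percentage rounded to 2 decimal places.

-0.11%

Deflate each year: 2006 → 612.90/1.283 = 477.71; 2010 → 751.08/1.574 = 477.18.
So real GDP changed by 477.18/477.71 − 1 = -0.0011, i.e. -0.11%.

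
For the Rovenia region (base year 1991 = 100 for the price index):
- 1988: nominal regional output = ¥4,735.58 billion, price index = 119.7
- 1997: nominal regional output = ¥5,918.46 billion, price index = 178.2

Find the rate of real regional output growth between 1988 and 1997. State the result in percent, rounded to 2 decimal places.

Deflate each year: 1988 → 4735.58/1.197 = 3956.21; 1997 → 5918.46/1.782 = 3321.25.
So real regional output changed by 3321.25/3956.21 − 1 = -0.1605, i.e. -16.05%.

-16.05%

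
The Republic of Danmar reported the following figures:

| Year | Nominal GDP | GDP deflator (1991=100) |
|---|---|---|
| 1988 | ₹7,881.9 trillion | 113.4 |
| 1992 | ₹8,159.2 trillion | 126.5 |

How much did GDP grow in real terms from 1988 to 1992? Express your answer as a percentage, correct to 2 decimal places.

Deflate each year: 1988 → 7881.9/1.134 = 6950.53; 1992 → 8159.2/1.265 = 6449.96.
So real GDP changed by 6449.96/6950.53 − 1 = -0.0720, i.e. -7.20%.

-7.20%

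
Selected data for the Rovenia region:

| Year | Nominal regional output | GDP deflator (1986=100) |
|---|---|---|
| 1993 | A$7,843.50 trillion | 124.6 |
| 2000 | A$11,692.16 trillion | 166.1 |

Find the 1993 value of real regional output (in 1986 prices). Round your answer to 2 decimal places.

Real regional output = Nominal / (GDP deflator/100) = 7843.50 / 1.246 = 6294.94.

A$6,294.94 trillion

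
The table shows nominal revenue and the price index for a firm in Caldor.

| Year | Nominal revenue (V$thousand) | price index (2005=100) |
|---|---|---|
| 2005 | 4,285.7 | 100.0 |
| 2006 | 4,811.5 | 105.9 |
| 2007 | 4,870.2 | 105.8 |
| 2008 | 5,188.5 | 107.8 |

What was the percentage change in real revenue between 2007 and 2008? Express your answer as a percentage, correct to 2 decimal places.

Real revenue 2007 = 4870.2/1.058 = 4603.21.
Real revenue 2008 = 5188.5/1.078 = 4813.08.
Change = 4813.08/4603.21 − 1 = 0.0456.

4.56%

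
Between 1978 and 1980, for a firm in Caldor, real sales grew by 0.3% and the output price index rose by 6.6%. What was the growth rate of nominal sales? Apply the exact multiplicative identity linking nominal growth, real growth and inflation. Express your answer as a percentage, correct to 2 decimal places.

(1 + g_nom) = (1 + g_real)(1 + π) = 1.0030 × 1.0660 = 1.06920.

6.92%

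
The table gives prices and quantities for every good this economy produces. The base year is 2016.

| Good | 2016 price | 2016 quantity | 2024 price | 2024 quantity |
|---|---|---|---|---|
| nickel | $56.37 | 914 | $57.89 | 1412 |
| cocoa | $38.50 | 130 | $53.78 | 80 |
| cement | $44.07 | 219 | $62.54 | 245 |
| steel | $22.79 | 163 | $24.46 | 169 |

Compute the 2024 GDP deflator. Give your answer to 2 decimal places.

108.40

Nominal GDP 2024 = 57.89·1412 + 53.78·80 + 62.54·245 + 24.46·169 = 105499.12.
Real GDP 2024 (at 2016 prices) = 56.37·1412 + 38.50·80 + 44.07·245 + 22.79·169 = 97323.10.
Deflator = Nominal/Real × 100 = 105499.12/97323.10 × 100 = 108.401.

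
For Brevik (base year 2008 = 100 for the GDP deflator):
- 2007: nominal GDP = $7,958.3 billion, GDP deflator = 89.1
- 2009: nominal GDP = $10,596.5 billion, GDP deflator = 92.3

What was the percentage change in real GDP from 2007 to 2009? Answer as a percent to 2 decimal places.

Real GDP 2007 = 7958.3 / 0.891 = 8931.87.
Real GDP 2009 = 10596.5 / 0.923 = 11480.50.
Real growth = 11480.50 / 8931.87 − 1 = 0.2853.

28.53%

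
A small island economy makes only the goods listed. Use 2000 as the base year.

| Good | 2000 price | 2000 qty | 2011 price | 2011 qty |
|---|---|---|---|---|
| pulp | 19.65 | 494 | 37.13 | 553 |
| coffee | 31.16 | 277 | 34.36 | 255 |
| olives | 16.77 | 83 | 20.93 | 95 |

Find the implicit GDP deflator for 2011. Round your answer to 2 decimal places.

153.31

Nominal GDP 2011 = 37.13·553 + 34.36·255 + 20.93·95 = 31283.04.
Real GDP 2011 (at 2000 prices) = 19.65·553 + 31.16·255 + 16.77·95 = 20405.40.
Deflator = Nominal/Real × 100 = 31283.04/20405.40 × 100 = 153.308.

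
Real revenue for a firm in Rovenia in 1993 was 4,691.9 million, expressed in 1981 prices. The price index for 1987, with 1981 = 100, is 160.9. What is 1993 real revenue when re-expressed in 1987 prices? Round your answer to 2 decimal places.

Real revenue in 1987 prices = Real revenue in 1981 prices × (P_1987/P_1981) = 4691.9 × 1.609 = 7549.27.

7,549.27 million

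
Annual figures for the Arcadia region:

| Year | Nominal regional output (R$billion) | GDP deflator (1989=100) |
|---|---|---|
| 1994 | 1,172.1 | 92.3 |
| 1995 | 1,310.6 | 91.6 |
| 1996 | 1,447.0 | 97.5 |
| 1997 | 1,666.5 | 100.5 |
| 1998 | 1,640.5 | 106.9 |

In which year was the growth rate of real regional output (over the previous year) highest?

1995

1995: real = 1310.6/0.916 = 1430.79; growth vs 1994 (1269.88) = 12.67%.
1996: real = 1447.0/0.975 = 1484.10; growth vs 1995 (1430.79) = 3.73%.
1997: real = 1666.5/1.005 = 1658.21; growth vs 1996 (1484.10) = 11.73%.
1998: real = 1640.5/1.069 = 1534.61; growth vs 1997 (1658.21) = -7.45%.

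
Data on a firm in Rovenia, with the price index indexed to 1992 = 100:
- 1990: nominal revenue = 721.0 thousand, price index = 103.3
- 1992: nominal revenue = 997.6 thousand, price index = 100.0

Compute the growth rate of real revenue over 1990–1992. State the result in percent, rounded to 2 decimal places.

42.93%

Real revenue 1990 = 721.0 / 1.033 = 697.97.
Real revenue 1992 = 997.6 / 1.000 = 997.60.
Real growth = 997.60 / 697.97 − 1 = 0.4293.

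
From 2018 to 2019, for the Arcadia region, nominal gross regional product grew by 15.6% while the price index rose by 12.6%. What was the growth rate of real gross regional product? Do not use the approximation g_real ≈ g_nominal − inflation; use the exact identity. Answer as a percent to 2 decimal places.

(1 + g_nom) = (1 + g_real)(1 + π), so g_real = 1.1560 / 1.1260 − 1 = 0.02664.

2.66%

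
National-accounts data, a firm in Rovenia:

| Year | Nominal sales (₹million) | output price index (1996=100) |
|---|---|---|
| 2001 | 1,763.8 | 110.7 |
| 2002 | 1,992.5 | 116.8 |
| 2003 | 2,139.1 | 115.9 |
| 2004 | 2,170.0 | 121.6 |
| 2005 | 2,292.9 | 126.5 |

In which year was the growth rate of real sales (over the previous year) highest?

2002: real = 1992.5/1.168 = 1705.91; growth vs 2001 (1593.32) = 7.07%.
2003: real = 2139.1/1.159 = 1845.64; growth vs 2002 (1705.91) = 8.19%.
2004: real = 2170.0/1.216 = 1784.54; growth vs 2003 (1845.64) = -3.31%.
2005: real = 2292.9/1.265 = 1812.57; growth vs 2004 (1784.54) = 1.57%.

2003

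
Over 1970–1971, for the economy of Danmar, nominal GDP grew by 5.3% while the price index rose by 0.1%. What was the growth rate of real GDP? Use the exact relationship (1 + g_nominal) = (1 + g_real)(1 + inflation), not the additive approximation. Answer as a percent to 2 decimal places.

(1 + g_nom) = (1 + g_real)(1 + π), so g_real = 1.0530 / 1.0010 − 1 = 0.05195.

5.19%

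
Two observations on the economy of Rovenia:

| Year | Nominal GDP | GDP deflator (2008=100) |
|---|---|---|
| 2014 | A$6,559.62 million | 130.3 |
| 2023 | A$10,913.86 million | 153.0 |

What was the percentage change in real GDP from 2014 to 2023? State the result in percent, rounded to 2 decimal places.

41.69%

Real GDP 2014 = 6559.62 / 1.303 = 5034.24.
Real GDP 2023 = 10913.86 / 1.530 = 7133.24.
Real growth = 7133.24 / 5034.24 − 1 = 0.4169.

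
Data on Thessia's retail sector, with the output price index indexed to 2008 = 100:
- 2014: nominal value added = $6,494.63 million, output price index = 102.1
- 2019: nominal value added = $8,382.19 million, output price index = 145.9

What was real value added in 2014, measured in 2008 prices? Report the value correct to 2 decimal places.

Real value added = Nominal / (output price index/100) = 6494.63 / 1.021 = 6361.05.

$6,361.05 million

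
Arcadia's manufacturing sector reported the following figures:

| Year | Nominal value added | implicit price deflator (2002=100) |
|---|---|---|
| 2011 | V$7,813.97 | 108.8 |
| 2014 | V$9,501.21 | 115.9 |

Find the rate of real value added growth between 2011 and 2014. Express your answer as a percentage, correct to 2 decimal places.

14.14%

Deflate each year: 2011 → 7813.97/1.088 = 7181.96; 2014 → 9501.21/1.159 = 8197.77.
So real value added changed by 8197.77/7181.96 − 1 = 0.1414, i.e. 14.14%.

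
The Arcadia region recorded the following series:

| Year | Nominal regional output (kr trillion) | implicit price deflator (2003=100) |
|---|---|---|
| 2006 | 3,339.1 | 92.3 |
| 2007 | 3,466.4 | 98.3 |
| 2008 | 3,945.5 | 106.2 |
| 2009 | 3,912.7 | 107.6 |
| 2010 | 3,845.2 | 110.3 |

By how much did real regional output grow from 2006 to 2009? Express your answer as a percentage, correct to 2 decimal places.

Real regional output 2006 = 3339.1/0.923 = 3617.66.
Real regional output 2009 = 3912.7/1.076 = 3636.34.
Change = 3636.34/3617.66 − 1 = 0.0052.

0.52%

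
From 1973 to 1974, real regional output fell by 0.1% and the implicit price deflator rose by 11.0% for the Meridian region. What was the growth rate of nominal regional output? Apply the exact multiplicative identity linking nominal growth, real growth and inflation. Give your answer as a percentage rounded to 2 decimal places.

10.89%

(1 + g_nom) = (1 + g_real)(1 + π) = 0.9990 × 1.1100 = 1.10889.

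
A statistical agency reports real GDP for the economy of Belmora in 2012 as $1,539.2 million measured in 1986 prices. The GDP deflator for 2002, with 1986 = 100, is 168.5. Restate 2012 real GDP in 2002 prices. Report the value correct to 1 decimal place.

Real GDP in 2002 prices = Real GDP in 1986 prices × (P_2002/P_1986) = 1539.2 × 1.685 = 2593.55.

$2,593.6 million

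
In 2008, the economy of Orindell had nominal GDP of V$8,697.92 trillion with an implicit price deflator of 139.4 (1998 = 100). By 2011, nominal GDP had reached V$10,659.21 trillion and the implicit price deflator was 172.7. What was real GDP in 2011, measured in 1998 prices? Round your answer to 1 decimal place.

Real GDP = Nominal / (implicit price deflator/100) = 10659.21 / 1.727 = 6172.10.

V$6,172.1 trillion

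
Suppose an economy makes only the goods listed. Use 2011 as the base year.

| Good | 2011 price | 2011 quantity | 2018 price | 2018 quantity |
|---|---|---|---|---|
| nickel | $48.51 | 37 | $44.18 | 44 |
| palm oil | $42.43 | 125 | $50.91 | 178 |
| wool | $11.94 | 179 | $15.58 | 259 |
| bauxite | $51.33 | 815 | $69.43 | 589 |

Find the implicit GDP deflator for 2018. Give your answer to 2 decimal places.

Nominal GDP 2018 = 44.18·44 + 50.91·178 + 15.58·259 + 69.43·589 = 55935.39.
Real GDP 2018 (at 2011 prices) = 48.51·44 + 42.43·178 + 11.94·259 + 51.33·589 = 43012.81.
Deflator = Nominal/Real × 100 = 55935.39/43012.81 × 100 = 130.044.

130.04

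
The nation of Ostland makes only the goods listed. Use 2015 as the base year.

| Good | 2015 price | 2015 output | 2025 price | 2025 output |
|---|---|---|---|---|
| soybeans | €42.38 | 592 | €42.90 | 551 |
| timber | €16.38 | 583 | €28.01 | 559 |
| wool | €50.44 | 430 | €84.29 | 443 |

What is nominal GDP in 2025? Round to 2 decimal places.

Nominal GDP 2025 = Σ (p_2025 × q_2025) = 42.90·551 + 28.01·559 + 84.29·443 = 76635.96.

€76635.96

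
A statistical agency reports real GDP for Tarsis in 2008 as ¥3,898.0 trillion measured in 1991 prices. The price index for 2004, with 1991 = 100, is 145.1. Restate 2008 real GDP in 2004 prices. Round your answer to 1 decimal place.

¥5,656.0 trillion

Real GDP in 2004 prices = Real GDP in 1991 prices × (P_2004/P_1991) = 3898.0 × 1.451 = 5656.00.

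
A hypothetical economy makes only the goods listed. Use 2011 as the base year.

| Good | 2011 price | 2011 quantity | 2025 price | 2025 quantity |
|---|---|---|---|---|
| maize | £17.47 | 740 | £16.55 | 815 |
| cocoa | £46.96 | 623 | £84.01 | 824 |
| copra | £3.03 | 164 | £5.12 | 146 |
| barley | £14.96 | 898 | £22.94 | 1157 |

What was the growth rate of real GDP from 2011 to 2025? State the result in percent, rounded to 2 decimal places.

Real GDP 2011 = Nominal GDP 2011 = 17.47·740 + 46.96·623 + 3.03·164 + 14.96·898 = 56114.88.
Real GDP 2025 (at 2011 prices) = 17.47·815 + 46.96·824 + 3.03·146 + 14.96·1157 = 70684.19.
Real growth = 70684.19/56114.88 − 1 = 0.2596.

25.96%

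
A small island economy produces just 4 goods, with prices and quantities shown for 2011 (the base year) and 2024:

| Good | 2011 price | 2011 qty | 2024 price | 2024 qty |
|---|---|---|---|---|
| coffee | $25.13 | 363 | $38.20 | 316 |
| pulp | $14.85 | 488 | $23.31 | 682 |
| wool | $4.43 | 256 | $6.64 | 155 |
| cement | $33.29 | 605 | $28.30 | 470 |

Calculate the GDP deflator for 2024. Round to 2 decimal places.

Nominal GDP 2024 = 38.20·316 + 23.31·682 + 6.64·155 + 28.30·470 = 42298.82.
Real GDP 2024 (at 2011 prices) = 25.13·316 + 14.85·682 + 4.43·155 + 33.29·470 = 34401.73.
Deflator = Nominal/Real × 100 = 42298.82/34401.73 × 100 = 122.956.

122.96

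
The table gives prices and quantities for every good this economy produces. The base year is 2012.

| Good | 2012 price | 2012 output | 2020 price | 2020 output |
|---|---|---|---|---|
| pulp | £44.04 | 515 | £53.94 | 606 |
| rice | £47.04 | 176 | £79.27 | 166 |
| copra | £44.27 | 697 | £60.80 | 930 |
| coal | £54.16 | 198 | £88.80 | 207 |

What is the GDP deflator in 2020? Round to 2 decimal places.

Nominal GDP 2020 = 53.94·606 + 79.27·166 + 60.80·930 + 88.80·207 = 120772.06.
Real GDP 2020 (at 2012 prices) = 44.04·606 + 47.04·166 + 44.27·930 + 54.16·207 = 86879.10.
Deflator = Nominal/Real × 100 = 120772.06/86879.10 × 100 = 139.012.

139.01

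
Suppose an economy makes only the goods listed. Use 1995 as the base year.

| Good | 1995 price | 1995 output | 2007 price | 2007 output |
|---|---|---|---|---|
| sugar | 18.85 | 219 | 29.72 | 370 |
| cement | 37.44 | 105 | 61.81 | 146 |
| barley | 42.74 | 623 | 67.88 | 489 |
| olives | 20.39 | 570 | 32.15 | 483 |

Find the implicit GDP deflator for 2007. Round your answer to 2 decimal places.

159.17

Nominal GDP 2007 = 29.72·370 + 61.81·146 + 67.88·489 + 32.15·483 = 68742.43.
Real GDP 2007 (at 1995 prices) = 18.85·370 + 37.44·146 + 42.74·489 + 20.39·483 = 43188.97.
Deflator = Nominal/Real × 100 = 68742.43/43188.97 × 100 = 159.167.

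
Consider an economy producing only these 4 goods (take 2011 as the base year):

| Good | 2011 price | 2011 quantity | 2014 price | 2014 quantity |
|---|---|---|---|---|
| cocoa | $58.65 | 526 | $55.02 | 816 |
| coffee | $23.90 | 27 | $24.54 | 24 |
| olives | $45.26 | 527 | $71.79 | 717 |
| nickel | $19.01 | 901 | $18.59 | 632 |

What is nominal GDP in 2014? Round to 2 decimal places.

$108707.59

Nominal GDP 2014 = Σ (p_2014 × q_2014) = 55.02·816 + 24.54·24 + 71.79·717 + 18.59·632 = 108707.59.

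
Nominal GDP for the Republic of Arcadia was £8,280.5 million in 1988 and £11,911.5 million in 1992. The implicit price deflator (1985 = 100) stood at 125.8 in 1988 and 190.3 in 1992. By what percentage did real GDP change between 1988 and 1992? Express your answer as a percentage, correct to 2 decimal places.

-4.91%

Deflate each year: 1988 → 8280.5/1.258 = 6582.27; 1992 → 11911.5/1.903 = 6259.33.
So real GDP changed by 6259.33/6582.27 − 1 = -0.0491, i.e. -4.91%.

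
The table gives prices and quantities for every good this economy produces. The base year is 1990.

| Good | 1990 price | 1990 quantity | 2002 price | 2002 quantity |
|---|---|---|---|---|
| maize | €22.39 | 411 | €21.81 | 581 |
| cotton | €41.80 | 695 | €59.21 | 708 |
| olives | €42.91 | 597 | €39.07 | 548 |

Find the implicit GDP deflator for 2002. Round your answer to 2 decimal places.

114.95

Nominal GDP 2002 = 21.81·581 + 59.21·708 + 39.07·548 = 76002.65.
Real GDP 2002 (at 1990 prices) = 22.39·581 + 41.80·708 + 42.91·548 = 66117.67.
Deflator = Nominal/Real × 100 = 76002.65/66117.67 × 100 = 114.951.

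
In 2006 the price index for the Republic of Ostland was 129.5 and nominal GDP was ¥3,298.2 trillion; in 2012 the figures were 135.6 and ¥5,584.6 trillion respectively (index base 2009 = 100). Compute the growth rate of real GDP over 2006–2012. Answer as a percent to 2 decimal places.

61.71%

Real GDP 2006 = 3298.2 / 1.295 = 2546.87.
Real GDP 2012 = 5584.6 / 1.356 = 4118.44.
Real growth = 4118.44 / 2546.87 − 1 = 0.6171.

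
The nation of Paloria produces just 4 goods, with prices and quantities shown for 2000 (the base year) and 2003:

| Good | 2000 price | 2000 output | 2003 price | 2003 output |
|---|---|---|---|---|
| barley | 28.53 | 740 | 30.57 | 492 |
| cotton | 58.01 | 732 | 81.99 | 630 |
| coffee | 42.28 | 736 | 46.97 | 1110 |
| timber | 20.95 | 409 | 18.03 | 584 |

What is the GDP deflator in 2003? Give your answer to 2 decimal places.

117.87

Nominal GDP 2003 = 30.57·492 + 81.99·630 + 46.97·1110 + 18.03·584 = 129360.36.
Real GDP 2003 (at 2000 prices) = 28.53·492 + 58.01·630 + 42.28·1110 + 20.95·584 = 109748.66.
Deflator = Nominal/Real × 100 = 129360.36/109748.66 × 100 = 117.870.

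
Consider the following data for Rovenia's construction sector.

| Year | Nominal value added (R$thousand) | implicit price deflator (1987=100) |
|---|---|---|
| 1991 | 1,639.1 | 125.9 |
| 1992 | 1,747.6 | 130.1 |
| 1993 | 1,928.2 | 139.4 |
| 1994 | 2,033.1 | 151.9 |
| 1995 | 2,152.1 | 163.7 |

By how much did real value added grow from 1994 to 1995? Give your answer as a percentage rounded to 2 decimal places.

Real value added 1994 = 2033.1/1.519 = 1338.45.
Real value added 1995 = 2152.1/1.637 = 1314.66.
Change = 1314.66/1338.45 − 1 = -0.0178.

-1.78%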